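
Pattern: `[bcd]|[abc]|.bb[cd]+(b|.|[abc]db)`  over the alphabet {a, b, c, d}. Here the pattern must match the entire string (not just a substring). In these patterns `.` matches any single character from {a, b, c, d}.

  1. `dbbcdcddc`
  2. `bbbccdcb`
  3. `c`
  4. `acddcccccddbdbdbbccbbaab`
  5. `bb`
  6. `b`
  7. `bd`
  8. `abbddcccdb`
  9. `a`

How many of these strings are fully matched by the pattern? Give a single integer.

6

1 → match
2 → match
3 → match
4 → no match
5 → no match
6 → match
7 → no match
8 → match
9 → match
Total matched: 6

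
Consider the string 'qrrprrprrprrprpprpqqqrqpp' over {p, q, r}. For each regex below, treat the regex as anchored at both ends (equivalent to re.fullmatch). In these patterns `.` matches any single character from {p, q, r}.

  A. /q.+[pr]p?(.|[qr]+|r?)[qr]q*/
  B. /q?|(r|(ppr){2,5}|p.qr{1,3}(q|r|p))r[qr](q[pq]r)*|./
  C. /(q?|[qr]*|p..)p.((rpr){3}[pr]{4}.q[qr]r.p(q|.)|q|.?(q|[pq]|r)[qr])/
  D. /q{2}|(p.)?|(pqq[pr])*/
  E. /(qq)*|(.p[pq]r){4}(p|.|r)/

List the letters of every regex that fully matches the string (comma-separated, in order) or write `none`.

C

A → no match
B → no match
C → match
D → no match
E → no match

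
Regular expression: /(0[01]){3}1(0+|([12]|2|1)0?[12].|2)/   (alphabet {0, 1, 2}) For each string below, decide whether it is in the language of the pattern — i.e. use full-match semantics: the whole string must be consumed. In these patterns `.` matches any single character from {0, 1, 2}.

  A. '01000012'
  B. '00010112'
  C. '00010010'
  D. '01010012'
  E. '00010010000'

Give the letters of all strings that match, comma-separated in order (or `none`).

A → match
B → match
C → match
D → match
E → match

A, B, C, D, E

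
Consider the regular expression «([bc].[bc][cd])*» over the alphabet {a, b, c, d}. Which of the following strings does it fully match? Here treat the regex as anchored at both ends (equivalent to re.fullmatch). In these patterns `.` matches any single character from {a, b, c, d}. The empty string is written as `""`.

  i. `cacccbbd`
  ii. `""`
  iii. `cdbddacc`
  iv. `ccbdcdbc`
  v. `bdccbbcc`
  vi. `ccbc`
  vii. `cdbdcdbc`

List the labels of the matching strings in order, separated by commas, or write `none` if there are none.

i, ii, iv, v, vi, vii

i. `cacccbbd` → match
ii. `""` → match
iii. `cdbddacc` → no match
iv. `ccbdcdbc` → match
v. `bdccbbcc` → match
vi. `ccbc` → match
vii. `cdbdcdbc` → match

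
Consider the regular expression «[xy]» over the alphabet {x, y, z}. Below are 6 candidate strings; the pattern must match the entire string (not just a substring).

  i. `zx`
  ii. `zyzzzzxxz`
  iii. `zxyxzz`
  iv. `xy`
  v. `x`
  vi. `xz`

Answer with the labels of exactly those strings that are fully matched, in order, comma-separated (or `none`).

v

i → no match
ii → no match
iii → no match
iv → no match
v → match
vi → no match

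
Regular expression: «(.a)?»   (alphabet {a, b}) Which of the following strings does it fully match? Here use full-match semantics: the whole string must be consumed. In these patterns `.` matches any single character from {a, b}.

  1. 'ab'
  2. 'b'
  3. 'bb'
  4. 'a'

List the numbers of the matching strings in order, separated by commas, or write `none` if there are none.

1. 'ab' → no match
2. 'b' → no match
3. 'bb' → no match
4. 'a' → no match

none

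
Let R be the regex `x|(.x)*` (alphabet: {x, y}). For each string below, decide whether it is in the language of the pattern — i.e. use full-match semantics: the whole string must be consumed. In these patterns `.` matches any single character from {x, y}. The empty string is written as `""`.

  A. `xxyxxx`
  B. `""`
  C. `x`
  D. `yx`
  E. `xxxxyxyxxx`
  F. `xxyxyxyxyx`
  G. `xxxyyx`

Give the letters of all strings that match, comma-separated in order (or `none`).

A, B, C, D, E, F

A. `xxyxxx` → match
B. `""` → match
C. `x` → match
D. `yx` → match
E. `xxxxyxyxxx` → match
F. `xxyxyxyxyx` → match
G. `xxxyyx` → no match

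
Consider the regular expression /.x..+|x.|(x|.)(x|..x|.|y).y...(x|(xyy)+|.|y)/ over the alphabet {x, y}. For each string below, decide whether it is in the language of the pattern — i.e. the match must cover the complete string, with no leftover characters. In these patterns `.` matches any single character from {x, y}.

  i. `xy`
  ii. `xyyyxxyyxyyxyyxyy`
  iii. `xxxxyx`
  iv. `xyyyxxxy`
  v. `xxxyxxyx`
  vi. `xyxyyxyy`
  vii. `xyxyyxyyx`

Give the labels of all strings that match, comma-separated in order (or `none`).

i, iii, iv, v, vi

i → match
ii → no match
iii → match
iv → match
v → match
vi → match
vii → no match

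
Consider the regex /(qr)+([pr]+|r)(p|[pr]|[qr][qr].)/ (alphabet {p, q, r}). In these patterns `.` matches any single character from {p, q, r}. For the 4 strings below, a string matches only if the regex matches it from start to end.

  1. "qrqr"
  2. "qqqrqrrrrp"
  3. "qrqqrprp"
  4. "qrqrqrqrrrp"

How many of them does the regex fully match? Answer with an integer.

1 → no match
2 → no match — must start with "qr"
3 → no match
4 → match
Total matched: 1

1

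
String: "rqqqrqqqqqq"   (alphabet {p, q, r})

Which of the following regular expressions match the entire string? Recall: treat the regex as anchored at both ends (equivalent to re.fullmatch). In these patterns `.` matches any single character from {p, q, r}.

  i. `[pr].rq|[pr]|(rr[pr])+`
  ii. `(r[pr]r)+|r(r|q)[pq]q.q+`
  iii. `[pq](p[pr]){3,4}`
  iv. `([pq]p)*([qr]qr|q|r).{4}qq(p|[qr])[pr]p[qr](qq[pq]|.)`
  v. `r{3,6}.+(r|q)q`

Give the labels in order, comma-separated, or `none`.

ii

i → no match
ii → match
iii → no match
iv → no match
v → no match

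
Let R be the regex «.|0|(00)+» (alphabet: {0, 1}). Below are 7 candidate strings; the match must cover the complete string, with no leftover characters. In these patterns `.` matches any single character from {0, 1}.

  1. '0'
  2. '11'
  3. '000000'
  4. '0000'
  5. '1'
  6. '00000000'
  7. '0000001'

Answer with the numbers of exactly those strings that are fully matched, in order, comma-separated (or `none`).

1, 3, 4, 5, 6

1 → match
2 → no match
3 → match
4 → match
5 → match
6 → match
7 → no match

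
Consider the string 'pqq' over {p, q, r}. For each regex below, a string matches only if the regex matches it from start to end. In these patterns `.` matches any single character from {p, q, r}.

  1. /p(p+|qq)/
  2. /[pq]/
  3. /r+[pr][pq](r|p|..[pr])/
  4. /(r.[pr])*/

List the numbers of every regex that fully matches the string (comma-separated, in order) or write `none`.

1 → match
2 → no match
3 → no match — must start with 'r'
4 → no match

1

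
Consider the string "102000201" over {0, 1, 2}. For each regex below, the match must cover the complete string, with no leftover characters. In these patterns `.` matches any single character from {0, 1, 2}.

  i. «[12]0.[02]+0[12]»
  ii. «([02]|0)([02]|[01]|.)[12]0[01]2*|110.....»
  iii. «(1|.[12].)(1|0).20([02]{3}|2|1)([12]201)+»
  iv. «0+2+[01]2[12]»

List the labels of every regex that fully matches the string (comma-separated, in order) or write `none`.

i → match
ii → no match
iii → no match
iv → no match — must start with "0"

i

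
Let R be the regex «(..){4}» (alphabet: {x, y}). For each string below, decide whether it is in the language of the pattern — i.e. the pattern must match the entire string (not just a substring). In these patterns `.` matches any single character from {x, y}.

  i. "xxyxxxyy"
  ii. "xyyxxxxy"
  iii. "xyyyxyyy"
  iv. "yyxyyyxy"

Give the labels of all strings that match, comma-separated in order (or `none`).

i → match
ii → match
iii → match
iv → match

i, ii, iii, iv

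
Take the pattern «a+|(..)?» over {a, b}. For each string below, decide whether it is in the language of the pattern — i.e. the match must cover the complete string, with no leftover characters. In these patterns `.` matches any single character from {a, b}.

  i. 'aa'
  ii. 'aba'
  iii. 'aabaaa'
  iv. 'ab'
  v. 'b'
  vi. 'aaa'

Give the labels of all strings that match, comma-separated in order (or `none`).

i. 'aa' → match
ii. 'aba' → no match
iii. 'aabaaa' → no match
iv. 'ab' → match
v. 'b' → no match
vi. 'aaa' → match

i, iv, vi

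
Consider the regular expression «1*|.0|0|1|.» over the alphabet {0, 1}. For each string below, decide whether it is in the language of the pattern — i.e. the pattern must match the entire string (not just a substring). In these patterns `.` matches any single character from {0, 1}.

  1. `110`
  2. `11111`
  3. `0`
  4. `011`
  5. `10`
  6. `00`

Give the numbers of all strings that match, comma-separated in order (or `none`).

1 → no match
2 → match
3 → match
4 → no match
5 → match
6 → match

2, 3, 5, 6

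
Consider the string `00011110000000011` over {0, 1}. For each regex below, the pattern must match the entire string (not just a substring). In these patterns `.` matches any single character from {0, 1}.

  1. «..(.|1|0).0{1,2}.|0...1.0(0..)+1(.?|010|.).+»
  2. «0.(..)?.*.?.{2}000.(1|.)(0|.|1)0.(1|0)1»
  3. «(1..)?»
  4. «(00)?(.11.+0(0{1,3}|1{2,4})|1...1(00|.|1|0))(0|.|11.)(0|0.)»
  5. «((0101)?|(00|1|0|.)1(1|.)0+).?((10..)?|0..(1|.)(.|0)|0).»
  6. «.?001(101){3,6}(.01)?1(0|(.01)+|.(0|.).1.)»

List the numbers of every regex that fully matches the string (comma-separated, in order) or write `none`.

2

1 → no match
2 → match
3 → no match
4 → no match
5 → no match
6 → no match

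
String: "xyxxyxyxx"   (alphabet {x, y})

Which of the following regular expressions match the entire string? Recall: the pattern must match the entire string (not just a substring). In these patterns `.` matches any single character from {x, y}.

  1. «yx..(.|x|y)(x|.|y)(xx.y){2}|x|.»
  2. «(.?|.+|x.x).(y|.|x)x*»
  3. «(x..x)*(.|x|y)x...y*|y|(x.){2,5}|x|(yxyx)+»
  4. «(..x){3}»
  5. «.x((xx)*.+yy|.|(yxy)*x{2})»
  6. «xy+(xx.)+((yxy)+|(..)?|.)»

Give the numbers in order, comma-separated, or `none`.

1 → no match
2 → match
3 → match
4 → match
5 → no match
6 → no match

2, 3, 4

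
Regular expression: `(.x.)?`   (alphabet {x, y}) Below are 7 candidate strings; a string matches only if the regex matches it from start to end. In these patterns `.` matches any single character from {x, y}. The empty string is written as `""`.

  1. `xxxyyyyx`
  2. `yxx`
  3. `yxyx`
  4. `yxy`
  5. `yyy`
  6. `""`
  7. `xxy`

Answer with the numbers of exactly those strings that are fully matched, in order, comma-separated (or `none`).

1 → no match
2 → match
3 → no match
4 → match
5 → no match
6 → match
7 → match

2, 4, 6, 7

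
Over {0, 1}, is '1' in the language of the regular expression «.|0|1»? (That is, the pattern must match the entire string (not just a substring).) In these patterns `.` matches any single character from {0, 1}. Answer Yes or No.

Yes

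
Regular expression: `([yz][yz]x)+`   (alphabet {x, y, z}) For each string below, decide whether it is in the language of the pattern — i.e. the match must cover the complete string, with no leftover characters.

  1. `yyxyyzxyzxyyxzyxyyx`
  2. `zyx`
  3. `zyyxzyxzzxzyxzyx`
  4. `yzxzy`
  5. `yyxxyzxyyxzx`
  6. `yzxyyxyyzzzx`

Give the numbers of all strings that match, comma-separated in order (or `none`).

1 → no match
2. `zyx` → match
3 → no match
4. `yzxzy` → no match — must end with `x`
5. `yyxxyzxyyxzx` → no match
6. `yzxyyxyyzzzx` → no match

2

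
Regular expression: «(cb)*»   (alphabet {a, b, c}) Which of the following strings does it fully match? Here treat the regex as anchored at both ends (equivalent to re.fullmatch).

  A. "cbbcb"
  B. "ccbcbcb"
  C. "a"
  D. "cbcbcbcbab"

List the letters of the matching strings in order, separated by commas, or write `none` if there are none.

none

A. "cbbcb" → no match
B. "ccbcbcb" → no match
C. "a" → no match
D. "cbcbcbcbab" → no match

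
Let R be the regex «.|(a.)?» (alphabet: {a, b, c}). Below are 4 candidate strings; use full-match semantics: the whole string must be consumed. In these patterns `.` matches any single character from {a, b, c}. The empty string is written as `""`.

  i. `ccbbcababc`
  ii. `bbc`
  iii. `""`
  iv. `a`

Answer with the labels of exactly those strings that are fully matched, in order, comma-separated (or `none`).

iii, iv

i → no match
ii → no match
iii → match
iv → match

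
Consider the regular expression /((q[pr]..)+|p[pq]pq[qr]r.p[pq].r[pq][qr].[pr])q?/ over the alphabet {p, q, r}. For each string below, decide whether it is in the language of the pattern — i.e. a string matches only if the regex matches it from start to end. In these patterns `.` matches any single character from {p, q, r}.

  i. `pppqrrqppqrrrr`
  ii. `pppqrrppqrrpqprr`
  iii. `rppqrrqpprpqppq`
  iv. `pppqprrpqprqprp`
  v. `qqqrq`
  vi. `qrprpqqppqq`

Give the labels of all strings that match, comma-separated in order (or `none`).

none

i → no match
ii → no match
iii → no match
iv → no match
v. `qqqrq` → no match
vi. `qrprpqqppqq` → no match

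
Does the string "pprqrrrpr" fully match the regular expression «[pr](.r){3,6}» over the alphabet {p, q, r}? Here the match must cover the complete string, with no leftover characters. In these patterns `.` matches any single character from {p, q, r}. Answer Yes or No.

Yes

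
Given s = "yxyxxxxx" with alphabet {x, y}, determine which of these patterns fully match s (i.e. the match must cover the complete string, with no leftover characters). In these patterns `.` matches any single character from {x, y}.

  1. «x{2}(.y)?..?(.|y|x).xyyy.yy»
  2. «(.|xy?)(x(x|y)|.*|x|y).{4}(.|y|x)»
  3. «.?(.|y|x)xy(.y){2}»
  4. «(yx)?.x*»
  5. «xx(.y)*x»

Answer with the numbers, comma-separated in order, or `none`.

2, 4

1 → no match — must start with "x"
2 → match
3 → no match — must end with "y"
4 → match
5 → no match — must start with "xx"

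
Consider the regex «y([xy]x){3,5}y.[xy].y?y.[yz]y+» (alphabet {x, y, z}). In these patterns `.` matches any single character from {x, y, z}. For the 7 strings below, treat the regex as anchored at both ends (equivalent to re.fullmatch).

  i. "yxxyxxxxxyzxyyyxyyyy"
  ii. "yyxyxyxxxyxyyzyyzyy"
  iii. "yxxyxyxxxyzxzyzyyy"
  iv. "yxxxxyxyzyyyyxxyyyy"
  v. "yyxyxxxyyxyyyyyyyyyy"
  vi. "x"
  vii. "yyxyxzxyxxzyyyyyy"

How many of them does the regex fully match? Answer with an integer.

3

i → match
ii → no match
iii → match
iv → no match
v → match
vi. "x" → no match — must start with "y"
vii → no match
Total matched: 3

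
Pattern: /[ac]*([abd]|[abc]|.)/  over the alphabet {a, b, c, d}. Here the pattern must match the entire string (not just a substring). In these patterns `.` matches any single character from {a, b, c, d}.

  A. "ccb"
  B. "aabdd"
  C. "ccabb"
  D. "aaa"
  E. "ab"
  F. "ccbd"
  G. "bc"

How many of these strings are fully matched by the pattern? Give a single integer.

3

A. "ccb" → match
B. "aabdd" → no match
C. "ccabb" → no match
D. "aaa" → match
E. "ab" → match
F. "ccbd" → no match
G. "bc" → no match
Total matched: 3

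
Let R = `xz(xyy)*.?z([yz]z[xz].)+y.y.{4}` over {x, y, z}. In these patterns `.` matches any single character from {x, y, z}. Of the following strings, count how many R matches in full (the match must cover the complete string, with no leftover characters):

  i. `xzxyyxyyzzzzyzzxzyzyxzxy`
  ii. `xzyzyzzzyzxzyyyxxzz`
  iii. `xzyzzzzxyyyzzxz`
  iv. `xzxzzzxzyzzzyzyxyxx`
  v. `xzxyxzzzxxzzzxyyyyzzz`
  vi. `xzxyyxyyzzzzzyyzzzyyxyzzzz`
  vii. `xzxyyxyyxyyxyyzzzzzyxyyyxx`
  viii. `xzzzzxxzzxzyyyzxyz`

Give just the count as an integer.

6

i → match
ii → match
iii → match
iv → match
v → no match
vi → no match
vii → match
viii → match
Total matched: 6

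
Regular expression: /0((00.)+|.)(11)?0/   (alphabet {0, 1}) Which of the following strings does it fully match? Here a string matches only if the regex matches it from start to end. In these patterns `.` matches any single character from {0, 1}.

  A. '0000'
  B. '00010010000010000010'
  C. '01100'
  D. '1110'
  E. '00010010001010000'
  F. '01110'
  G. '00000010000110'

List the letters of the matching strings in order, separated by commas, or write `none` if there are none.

A → no match
B → match
C → no match
D → no match — must start with '0'
E → no match
F → match
G → no match

B, F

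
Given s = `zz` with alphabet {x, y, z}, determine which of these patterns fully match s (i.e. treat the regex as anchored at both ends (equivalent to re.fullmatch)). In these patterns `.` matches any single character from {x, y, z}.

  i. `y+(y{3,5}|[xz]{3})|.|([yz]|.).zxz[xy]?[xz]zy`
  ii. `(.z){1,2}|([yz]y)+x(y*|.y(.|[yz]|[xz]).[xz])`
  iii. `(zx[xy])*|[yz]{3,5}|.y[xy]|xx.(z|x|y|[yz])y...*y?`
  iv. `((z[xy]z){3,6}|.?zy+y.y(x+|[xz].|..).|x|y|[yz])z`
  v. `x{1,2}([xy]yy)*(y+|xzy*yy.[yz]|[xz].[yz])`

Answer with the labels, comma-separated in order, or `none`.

ii, iv

i → no match
ii → match
iii → no match
iv → match
v → no match — must start with `x`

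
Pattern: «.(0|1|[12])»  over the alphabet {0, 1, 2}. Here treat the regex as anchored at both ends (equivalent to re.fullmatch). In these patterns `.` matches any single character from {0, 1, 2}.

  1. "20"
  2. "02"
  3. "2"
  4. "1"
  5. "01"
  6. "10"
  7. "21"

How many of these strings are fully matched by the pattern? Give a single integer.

1 → match
2 → match
3 → no match
4 → no match
5 → match
6 → match
7 → match
Total matched: 5

5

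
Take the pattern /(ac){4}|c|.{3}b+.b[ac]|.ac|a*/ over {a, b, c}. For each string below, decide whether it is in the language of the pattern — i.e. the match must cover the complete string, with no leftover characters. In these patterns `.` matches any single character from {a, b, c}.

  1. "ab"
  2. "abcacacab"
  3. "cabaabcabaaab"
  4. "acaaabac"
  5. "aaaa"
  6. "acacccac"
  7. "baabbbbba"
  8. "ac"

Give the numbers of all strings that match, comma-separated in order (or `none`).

5, 7

1 → no match
2 → no match
3 → no match
4 → no match
5 → match
6 → no match
7 → match
8 → no match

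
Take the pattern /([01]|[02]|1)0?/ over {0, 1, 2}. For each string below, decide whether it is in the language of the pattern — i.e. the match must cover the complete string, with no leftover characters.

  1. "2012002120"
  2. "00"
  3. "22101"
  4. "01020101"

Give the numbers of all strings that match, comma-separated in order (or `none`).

2

1 → no match
2 → match
3 → no match
4 → no match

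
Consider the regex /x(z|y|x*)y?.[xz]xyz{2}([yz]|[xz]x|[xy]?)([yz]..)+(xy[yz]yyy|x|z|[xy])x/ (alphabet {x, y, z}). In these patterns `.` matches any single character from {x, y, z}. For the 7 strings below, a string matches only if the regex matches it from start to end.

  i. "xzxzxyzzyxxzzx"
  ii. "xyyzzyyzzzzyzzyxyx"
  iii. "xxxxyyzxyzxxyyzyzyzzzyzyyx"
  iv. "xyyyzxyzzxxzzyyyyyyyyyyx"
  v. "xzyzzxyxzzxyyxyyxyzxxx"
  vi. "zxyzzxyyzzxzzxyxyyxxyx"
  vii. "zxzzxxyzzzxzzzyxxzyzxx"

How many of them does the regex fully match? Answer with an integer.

i → no match
ii → no match
iii → no match
iv → no match
v → no match
vi → no match — must start with "x"
vii → no match — must start with "x"
Total matched: 0

0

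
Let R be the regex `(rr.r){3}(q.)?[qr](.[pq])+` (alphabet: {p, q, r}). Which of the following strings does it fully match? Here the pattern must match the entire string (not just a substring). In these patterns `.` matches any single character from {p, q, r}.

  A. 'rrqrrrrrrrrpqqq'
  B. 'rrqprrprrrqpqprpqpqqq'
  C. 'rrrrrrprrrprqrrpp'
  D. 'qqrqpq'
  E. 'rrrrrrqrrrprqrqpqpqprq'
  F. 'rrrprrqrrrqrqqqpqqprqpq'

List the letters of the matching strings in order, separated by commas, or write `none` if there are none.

A → no match
B → no match
C → match
D → no match — must start with 'rr'
E → no match
F → no match

C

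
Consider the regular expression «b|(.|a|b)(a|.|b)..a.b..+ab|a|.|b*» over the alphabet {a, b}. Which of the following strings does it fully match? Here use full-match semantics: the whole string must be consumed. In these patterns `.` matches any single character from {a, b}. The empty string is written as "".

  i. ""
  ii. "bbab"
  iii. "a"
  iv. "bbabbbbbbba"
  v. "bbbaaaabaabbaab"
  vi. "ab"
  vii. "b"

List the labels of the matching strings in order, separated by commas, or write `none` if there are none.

i → match
ii → no match
iii → match
iv → no match
v → no match
vi → no match
vii → match

i, iii, vii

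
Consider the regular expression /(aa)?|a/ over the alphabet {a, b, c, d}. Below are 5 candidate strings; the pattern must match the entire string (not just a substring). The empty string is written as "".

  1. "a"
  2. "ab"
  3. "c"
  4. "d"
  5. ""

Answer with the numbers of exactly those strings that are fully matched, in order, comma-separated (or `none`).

1, 5

1 → match
2 → no match
3 → no match
4 → no match
5 → match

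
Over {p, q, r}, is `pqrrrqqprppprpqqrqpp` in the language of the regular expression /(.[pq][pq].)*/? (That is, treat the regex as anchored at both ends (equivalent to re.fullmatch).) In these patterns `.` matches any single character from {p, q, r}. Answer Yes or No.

No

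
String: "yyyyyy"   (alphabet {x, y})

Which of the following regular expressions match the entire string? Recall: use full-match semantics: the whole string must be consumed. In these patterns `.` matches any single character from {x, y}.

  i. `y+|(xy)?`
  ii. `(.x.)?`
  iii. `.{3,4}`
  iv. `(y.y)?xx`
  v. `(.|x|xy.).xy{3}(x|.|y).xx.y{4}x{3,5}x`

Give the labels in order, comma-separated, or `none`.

i → match
ii → no match
iii → no match
iv → no match — must end with "xx"
v → no match — must end with "xx"

i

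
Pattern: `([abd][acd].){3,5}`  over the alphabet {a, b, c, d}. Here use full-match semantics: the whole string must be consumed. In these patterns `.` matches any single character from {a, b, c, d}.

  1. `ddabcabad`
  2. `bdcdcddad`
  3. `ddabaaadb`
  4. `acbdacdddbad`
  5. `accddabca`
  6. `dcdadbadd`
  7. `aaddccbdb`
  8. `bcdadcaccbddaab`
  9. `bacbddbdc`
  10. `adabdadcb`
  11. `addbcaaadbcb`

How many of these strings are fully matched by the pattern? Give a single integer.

1 → match
2 → match
3 → match
4 → match
5 → match
6 → match
7 → match
8 → match
9 → match
10 → match
11 → match
Total matched: 11

11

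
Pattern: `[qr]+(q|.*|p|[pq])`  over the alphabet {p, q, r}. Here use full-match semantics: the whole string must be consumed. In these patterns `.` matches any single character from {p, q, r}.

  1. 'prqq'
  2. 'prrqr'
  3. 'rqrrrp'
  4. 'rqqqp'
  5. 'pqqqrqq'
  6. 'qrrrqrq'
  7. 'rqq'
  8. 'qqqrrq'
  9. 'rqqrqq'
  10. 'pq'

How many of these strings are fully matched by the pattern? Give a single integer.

6

1 → no match
2 → no match
3 → match
4 → match
5 → no match
6 → match
7 → match
8 → match
9 → match
10 → no match
Total matched: 6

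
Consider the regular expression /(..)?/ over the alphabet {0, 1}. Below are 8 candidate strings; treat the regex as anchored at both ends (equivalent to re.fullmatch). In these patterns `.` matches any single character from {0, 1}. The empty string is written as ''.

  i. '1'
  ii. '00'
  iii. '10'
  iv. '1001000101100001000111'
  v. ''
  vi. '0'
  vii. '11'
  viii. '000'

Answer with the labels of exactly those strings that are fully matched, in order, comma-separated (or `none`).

ii, iii, v, vii

i. '1' → no match
ii. '00' → match
iii. '10' → match
iv → no match
v. '' → match
vi. '0' → no match
vii. '11' → match
viii. '000' → no match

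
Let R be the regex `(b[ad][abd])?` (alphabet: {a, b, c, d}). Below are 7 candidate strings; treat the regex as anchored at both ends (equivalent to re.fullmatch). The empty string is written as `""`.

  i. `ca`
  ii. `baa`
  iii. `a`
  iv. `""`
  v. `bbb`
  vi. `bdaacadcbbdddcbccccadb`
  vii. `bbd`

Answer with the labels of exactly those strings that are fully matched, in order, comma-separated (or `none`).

i → no match
ii → match
iii → no match
iv → match
v → no match
vi → no match
vii → no match

ii, iv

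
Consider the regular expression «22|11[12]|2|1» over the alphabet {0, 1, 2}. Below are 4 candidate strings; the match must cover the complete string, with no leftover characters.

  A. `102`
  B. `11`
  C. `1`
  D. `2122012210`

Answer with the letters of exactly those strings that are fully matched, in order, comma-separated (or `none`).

C

A → no match
B → no match
C → match
D → no match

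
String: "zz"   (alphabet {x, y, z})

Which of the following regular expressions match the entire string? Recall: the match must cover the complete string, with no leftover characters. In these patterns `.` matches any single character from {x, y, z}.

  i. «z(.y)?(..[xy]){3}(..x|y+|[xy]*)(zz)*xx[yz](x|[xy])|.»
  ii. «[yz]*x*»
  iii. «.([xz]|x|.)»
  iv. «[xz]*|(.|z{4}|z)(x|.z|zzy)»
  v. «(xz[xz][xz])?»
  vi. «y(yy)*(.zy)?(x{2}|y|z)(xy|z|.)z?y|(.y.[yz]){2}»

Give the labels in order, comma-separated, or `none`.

i → no match
ii → match
iii → match
iv → match
v → no match
vi → no match

ii, iii, iv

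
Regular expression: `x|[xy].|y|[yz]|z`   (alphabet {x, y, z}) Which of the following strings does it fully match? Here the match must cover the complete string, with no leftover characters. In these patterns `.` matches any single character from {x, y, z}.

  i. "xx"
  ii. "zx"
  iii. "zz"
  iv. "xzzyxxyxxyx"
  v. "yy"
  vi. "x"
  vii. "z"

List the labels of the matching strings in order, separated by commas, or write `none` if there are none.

i → match
ii → no match
iii → no match
iv → no match
v → match
vi → match
vii → match

i, v, vi, vii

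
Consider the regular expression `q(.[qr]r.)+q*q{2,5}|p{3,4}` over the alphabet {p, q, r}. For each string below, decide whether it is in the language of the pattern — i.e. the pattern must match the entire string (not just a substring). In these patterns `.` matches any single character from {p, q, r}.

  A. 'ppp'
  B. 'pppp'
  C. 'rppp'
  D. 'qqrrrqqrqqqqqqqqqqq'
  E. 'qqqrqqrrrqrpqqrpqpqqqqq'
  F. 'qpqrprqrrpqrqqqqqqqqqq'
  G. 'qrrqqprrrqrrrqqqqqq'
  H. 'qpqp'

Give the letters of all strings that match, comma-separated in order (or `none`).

A → match
B → match
C → no match
D → match
E → no match
F → match
G → no match
H → no match

A, B, D, F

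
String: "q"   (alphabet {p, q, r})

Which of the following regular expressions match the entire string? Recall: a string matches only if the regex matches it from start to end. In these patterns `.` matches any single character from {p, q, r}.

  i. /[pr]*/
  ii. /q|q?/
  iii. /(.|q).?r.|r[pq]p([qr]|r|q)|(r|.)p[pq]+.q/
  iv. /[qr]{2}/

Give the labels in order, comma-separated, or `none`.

i → no match
ii → match
iii → no match
iv → no match

ii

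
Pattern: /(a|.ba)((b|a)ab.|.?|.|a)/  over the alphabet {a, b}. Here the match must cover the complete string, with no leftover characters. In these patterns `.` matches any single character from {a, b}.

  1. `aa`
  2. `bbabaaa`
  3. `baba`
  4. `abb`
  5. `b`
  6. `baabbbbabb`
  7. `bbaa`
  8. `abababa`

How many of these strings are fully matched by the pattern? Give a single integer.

3

1. `aa` → match
2. `bbabaaa` → no match
3. `baba` → no match
4. `abb` → no match
5. `b` → no match
6. `baabbbbabb` → no match
7. `bbaa` → match
8. `abababa` → match
Total matched: 3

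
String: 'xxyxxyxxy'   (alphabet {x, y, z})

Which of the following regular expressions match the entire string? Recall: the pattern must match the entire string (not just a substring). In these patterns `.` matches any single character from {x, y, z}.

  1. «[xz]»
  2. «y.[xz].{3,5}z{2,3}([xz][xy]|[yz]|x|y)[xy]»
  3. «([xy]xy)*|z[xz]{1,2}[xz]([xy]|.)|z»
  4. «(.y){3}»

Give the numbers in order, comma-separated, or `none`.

3

1 → no match
2 → no match — must start with 'y'
3 → match
4 → no match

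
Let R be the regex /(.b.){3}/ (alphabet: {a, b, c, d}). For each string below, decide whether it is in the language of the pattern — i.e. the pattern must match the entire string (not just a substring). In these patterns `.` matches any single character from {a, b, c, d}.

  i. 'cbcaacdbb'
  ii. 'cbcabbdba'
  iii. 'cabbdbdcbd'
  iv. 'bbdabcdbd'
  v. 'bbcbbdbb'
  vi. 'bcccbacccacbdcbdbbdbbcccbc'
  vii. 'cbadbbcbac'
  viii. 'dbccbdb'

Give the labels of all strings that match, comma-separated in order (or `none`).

i. 'cbcaacdbb' → no match
ii. 'cbcabbdba' → match
iii. 'cabbdbdcbd' → no match
iv. 'bbdabcdbd' → match
v. 'bbcbbdbb' → no match
vi → no match
vii. 'cbadbbcbac' → no match
viii. 'dbccbdb' → no match

ii, iv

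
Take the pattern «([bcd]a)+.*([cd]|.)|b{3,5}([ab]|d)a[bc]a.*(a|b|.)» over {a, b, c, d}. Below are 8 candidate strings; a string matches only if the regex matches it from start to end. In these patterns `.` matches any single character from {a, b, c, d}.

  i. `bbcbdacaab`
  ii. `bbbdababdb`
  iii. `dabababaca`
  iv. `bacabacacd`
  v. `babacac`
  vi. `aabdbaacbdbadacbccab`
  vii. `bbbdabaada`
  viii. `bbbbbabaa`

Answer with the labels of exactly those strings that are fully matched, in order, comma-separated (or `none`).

ii, iii, iv, v, vii, viii

i → no match
ii → match
iii → match
iv → match
v → match
vi → no match
vii → match
viii → match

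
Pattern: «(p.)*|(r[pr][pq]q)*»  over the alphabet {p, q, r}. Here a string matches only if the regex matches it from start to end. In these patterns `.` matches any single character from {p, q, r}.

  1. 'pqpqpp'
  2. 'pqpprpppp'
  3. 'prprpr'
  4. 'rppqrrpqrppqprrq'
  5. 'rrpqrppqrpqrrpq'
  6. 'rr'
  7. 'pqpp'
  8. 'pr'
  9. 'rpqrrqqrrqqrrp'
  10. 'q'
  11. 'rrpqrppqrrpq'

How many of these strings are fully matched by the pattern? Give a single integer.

5

1 → match
2 → no match
3 → match
4 → no match
5 → no match
6 → no match
7 → match
8 → match
9 → no match
10 → no match
11 → match
Total matched: 5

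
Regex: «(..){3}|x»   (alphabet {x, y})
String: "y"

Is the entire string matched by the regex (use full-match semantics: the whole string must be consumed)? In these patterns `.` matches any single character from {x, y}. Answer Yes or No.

No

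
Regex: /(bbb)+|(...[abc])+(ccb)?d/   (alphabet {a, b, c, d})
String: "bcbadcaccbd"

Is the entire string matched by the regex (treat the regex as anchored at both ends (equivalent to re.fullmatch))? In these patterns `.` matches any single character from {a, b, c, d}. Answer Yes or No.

No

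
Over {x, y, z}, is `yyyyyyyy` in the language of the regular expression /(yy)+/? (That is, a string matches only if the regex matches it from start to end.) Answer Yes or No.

Yes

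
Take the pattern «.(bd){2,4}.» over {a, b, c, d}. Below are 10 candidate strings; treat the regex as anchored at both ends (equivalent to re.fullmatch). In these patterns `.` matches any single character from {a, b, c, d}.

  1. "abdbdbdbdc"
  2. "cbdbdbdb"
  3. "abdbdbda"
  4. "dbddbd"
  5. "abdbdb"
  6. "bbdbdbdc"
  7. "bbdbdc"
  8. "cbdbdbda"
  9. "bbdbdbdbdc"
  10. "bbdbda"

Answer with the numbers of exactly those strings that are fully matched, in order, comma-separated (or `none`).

1, 2, 3, 5, 6, 7, 8, 9, 10

1 → match
2 → match
3 → match
4 → no match
5 → match
6 → match
7 → match
8 → match
9 → match
10 → match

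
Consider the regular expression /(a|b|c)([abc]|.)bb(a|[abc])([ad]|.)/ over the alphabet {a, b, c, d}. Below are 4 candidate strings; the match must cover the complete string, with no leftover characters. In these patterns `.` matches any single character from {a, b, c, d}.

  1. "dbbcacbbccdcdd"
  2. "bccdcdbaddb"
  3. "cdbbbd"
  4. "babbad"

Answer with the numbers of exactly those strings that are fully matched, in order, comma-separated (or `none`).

3, 4

1 → no match
2 → no match
3 → match
4 → match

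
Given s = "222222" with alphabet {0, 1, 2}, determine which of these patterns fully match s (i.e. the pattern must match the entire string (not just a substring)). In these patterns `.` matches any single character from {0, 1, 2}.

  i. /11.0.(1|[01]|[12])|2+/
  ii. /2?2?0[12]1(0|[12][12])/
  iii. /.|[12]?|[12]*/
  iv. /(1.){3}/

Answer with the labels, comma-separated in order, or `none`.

i → match
ii → no match
iii → match
iv → no match — must start with "1"

i, iii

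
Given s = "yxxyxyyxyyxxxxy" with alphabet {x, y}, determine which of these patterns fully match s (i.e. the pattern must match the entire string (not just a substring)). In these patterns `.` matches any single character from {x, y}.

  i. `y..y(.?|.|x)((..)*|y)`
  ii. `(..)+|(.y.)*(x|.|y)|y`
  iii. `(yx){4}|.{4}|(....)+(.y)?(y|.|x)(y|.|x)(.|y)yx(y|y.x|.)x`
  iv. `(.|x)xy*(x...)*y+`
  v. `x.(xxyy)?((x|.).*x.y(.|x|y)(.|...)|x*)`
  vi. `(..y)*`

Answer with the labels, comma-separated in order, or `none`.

i

i → match
ii → no match
iii → no match
iv → no match
v → no match — must start with "x"
vi → no match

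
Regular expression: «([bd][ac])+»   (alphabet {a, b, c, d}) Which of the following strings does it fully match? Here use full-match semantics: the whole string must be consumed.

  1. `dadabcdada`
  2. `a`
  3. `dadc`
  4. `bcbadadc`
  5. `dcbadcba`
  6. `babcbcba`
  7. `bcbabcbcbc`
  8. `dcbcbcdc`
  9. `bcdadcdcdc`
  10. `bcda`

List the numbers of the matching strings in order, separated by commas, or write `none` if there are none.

1, 3, 4, 5, 6, 7, 8, 9, 10

1 → match
2 → no match
3 → match
4 → match
5 → match
6 → match
7 → match
8 → match
9 → match
10 → match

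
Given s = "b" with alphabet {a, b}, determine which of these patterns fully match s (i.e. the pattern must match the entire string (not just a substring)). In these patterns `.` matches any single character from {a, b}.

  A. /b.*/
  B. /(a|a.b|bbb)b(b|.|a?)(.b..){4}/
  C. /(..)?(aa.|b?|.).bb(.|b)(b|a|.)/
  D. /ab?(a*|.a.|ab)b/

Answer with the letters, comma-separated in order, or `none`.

A

A → match
B → no match
C → no match
D → no match — must start with "a"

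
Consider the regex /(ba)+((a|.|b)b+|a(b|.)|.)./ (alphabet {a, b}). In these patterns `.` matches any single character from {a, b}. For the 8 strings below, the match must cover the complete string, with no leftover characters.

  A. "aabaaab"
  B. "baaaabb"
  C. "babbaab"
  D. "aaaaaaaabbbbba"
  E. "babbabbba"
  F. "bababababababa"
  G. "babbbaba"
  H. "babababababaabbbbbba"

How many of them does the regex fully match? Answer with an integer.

2

A. "aabaaab" → no match — must start with "ba"
B. "baaaabb" → no match
C. "babbaab" → no match
D → no match — must start with "ba"
E. "babbabbba" → no match
F → match
G. "babbbaba" → no match
H → match
Total matched: 2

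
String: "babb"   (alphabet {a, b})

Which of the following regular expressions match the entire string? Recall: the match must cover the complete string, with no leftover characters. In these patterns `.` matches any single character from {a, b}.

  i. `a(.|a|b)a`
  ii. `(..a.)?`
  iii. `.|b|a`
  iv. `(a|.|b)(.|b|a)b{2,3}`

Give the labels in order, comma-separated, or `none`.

i → no match — must start with "a"
ii → no match
iii → no match
iv → match

iv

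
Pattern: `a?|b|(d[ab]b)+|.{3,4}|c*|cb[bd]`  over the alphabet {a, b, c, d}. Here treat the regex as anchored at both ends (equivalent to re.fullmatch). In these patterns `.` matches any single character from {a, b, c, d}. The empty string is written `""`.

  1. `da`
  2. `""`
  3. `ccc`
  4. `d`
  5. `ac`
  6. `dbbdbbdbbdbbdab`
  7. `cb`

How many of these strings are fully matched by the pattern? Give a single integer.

3

1 → no match
2 → match
3 → match
4 → no match
5 → no match
6 → match
7 → no match
Total matched: 3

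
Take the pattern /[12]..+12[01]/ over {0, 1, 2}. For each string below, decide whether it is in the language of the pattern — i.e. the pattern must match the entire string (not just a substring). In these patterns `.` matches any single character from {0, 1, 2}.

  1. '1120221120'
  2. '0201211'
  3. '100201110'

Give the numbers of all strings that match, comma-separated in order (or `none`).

1 → match
2 → no match
3 → no match

1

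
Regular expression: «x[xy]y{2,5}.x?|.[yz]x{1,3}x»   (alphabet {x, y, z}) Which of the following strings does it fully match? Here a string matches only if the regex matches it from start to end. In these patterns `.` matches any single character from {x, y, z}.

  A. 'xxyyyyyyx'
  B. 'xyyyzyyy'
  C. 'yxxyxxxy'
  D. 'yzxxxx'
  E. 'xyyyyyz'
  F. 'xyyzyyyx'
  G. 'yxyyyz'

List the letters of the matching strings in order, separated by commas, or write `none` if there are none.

A, D, E

A → match
B → no match
C → no match
D → match
E → match
F → no match
G → no match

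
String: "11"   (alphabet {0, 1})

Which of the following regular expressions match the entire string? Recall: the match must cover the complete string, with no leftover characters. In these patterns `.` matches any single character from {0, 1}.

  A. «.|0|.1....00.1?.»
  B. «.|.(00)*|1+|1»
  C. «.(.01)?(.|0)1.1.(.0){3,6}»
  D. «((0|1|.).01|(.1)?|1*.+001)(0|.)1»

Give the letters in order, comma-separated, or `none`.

B, D

A → no match
B → match
C → no match — must end with "0"
D → match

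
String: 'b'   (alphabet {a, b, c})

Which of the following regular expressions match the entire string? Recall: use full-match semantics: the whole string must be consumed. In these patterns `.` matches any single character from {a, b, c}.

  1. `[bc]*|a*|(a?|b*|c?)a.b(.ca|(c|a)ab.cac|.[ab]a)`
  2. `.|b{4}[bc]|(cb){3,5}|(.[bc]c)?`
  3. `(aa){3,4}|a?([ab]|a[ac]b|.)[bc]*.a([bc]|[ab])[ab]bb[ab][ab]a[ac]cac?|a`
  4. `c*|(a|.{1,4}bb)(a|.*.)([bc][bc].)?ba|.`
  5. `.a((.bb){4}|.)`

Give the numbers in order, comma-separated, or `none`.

1, 2, 4

1 → match
2 → match
3 → no match
4 → match
5 → no match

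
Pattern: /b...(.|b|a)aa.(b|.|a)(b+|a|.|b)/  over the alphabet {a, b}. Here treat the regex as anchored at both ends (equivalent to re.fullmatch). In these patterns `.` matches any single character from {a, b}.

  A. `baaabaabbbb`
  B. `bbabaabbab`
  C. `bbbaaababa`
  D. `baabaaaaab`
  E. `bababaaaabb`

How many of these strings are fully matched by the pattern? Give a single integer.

3

A → match
B → no match
C → no match
D → match
E → match
Total matched: 3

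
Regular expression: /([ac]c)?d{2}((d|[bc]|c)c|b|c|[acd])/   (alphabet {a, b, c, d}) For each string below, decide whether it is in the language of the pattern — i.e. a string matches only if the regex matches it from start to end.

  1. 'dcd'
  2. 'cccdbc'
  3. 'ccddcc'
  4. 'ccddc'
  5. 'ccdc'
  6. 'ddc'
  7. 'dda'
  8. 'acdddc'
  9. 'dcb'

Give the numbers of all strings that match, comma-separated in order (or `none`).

1. 'dcd' → no match
2. 'cccdbc' → no match
3. 'ccddcc' → match
4. 'ccddc' → match
5. 'ccdc' → no match
6. 'ddc' → match
7. 'dda' → match
8. 'acdddc' → match
9. 'dcb' → no match

3, 4, 6, 7, 8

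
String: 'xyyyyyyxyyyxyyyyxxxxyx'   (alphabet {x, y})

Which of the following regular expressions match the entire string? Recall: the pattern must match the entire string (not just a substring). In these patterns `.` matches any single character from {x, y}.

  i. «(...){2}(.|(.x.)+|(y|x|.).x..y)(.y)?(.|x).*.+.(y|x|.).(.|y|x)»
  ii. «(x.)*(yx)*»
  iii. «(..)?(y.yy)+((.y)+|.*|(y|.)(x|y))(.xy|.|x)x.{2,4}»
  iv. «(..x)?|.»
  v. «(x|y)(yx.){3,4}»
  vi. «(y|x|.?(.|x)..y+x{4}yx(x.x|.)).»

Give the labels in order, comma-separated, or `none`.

i, iii

i → match
ii → no match
iii → match
iv → no match
v → no match
vi → no match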